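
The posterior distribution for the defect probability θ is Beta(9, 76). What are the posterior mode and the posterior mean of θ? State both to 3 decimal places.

MAP = 0.096; posterior mean = 0.106

Mode = (9−1)/(9+76−2) = 8/83 = 0.096.
Mean = 9/(9+76) = 9/85 = 0.106.
The posterior is right-skewed, so the mean exceeds the mode.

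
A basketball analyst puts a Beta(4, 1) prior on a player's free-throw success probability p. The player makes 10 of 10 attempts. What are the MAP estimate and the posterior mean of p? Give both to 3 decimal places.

p_MAP = 1.000, E[p|data] = 0.933

Posterior: Beta(4+10, 1+0) = Beta(14, 1).
Since β = 1 ≤ 1 and α > 1, the Beta density is monotone increasing on [0,1]; the mode is at 1.
Mean = 14/(14+1) = 0.933.
Mode > mean: the posterior has a left tail.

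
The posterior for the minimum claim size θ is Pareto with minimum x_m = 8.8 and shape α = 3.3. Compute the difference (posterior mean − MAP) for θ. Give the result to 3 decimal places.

3.826

The Pareto density is strictly decreasing on [x_m, ∞), so the mode is x_m = 8.800.
Mean = α·x_m/(α−1) = 3.3·8.8/2.3 = 12.626.
Difference = 12.626 − 8.800 = 3.826.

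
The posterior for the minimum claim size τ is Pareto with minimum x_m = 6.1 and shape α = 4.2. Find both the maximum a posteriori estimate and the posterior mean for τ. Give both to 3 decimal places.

τ_MAP = 6.100, E[τ|data] = 8.006

The Pareto density is strictly decreasing on [x_m, ∞), so the mode is x_m = 6.100.
Mean = α·x_m/(α−1) = 4.2·6.1/3.2 = 8.006.
The posterior is right-skewed, so the mean exceeds the mode.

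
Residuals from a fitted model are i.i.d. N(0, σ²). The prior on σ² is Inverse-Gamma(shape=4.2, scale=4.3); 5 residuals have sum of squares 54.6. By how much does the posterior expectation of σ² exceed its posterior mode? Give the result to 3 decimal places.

1.440

Posterior: Inverse-Gamma(shape = 4.2+5/2 = 6.7, scale = 4.3+54.6/2 = 31.6).
Mode = β/(α+1) = 31.6/7.7 = 4.104.
Mean = β/(α−1) = 31.6/5.7 = 5.544.
Difference = 5.544 − 4.104 = 1.440.
The posterior is right-skewed, so the mean exceeds the mode.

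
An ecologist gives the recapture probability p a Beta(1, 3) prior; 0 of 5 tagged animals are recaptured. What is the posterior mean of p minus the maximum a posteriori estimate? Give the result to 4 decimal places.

Posterior: Beta(1+0, 3+5) = Beta(1, 8).
Since α = 1 ≤ 1 and β > 1, the Beta density is monotone decreasing on [0,1]; the mode is at 0.
Mean = 1/(1+8) = 0.1111.
Difference = 0.1111 − 0.0000 = 0.1111.
The mean is pulled above the mode by the posterior's right skew.

0.1111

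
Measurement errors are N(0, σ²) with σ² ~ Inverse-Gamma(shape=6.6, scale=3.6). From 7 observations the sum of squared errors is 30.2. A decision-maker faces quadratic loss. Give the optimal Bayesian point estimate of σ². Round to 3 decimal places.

2.055

Posterior: Inverse-Gamma(shape = 6.6+7/2 = 10.1, scale = 3.6+30.2/2 = 18.7).
Mode = β/(α+1) = 18.7/11.1 = 1.685.
Mean = β/(α−1) = 18.7/9.1 = 2.055.
Quadratic loss ⇒ the optimal estimator is the posterior mean.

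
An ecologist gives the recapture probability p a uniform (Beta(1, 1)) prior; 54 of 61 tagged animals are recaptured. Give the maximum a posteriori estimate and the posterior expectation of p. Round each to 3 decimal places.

Posterior: Beta(1+54, 1+7) = Beta(55, 8).
Mode = (55−1)/(55+8−2) = 54/61 = 0.885.
With a flat prior the MAP equals the MLE, 54/61.
Mean = 55/(55+8) = 55/63 = 0.873.
Left-skewed posterior ⇒ mean < mode.

MAP = 0.885, posterior mean = 0.873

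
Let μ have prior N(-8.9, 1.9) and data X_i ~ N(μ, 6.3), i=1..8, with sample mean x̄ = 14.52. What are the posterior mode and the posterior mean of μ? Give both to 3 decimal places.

posterior mode = 7.657, posterior mean = 7.657

Posterior for μ is Normal. Precision-weighted mean: (1/1.9·-8.9 + 8/6.3·14.52) / (1/1.9 + 8/6.3) = 7.657.
A Normal posterior is symmetric, so mode = mean.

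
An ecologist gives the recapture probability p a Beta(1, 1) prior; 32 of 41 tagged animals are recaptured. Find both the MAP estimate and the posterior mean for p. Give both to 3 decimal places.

Posterior: Beta(1+32, 1+9) = Beta(33, 10).
Mode = (33−1)/(33+10−2) = 32/41 = 0.780.
With a flat prior the MAP equals the MLE, 32/41.
Mean = 33/(33+10) = 33/43 = 0.767.

MAP = 0.780; posterior mean = 0.767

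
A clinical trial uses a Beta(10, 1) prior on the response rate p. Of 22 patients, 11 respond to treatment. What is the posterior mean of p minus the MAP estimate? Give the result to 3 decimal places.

Posterior: Beta(10+11, 1+11) = Beta(21, 12).
Mode = (21−1)/(21+12−2) = 20/31 = 0.645.
Mean = 21/(21+12) = 21/33 = 0.636.
Difference = 0.636 − 0.645 = -0.009.

-0.009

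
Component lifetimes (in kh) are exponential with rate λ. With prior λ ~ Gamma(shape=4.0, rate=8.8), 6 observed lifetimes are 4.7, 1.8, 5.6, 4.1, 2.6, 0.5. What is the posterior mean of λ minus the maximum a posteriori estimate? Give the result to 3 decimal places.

Σ times = 19.3. Posterior: Gamma(shape = 4.0+6 = 10.0, rate = 8.8+19.3 = 28.1).
Mode = (α−1)/β = 9.0/28.1 = 0.320.
Mean = α/β = 10.0/28.1 = 0.356.
Difference = 0.356 − 0.320 = 0.036.
The posterior is right-skewed, so the mean exceeds the mode.

0.036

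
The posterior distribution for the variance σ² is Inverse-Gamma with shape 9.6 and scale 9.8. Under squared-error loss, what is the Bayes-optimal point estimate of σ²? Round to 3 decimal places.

1.140

Mode = β/(α+1) = 9.8/10.6 = 0.925.
Mean = β/(α−1) = 9.8/8.6 = 1.140.
Squared-error loss ⇒ the optimal estimator is the posterior mean.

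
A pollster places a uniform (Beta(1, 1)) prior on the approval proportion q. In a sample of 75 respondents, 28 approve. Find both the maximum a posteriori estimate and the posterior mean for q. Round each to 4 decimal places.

maximum a posteriori estimate = 0.3733, posterior mean = 0.3766

Posterior: Beta(1+28, 1+47) = Beta(29, 48).
Mode = (29−1)/(29+48−2) = 28/75 = 0.3733.
With a flat prior the MAP equals the MLE, 28/75.
Mean = 29/(29+48) = 29/77 = 0.3766.
Right-skewed posterior ⇒ mode < mean.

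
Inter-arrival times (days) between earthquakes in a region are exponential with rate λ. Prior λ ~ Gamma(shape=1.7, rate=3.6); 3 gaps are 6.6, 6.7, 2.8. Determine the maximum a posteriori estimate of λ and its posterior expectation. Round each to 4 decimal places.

MAP = 0.1878; posterior mean = 0.2386

Σ times = 16.1. Posterior: Gamma(shape = 1.7+3 = 4.7, rate = 3.6+16.1 = 19.7).
Mode = (α−1)/β = 3.7/19.7 = 0.1878.
Mean = α/β = 4.7/19.7 = 0.2386.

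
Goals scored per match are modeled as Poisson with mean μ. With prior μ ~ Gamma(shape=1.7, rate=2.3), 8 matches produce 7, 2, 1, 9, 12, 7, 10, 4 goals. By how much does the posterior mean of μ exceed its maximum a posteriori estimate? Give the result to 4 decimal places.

0.0971

Σ counts = 52. Posterior: Gamma(shape = 1.7+52 = 53.7, rate = 2.3+8 = 10.3).
Mode = (α−1)/β = 52.7/10.3 = 5.1165.
Mean = α/β = 53.7/10.3 = 5.2136.
Difference = 5.2136 − 5.1165 = 0.0971.
Right-skewed posterior ⇒ mode < mean.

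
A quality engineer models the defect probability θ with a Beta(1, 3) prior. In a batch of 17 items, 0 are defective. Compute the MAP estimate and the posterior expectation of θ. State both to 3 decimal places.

Posterior: Beta(1+0, 3+17) = Beta(1, 20).
Since α = 1 ≤ 1 and β > 1, the Beta density is monotone decreasing on [0,1]; the mode is at 0.
Mean = 1/(1+20) = 0.048.

MAP = 0.000; posterior mean = 0.048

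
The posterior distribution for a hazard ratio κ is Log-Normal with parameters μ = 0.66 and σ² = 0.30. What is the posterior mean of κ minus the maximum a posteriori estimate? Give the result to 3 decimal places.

0.815

Mode = exp(μ − σ²) = exp(0.36) = 1.433.
Mean = exp(μ + σ²/2) = exp(0.810) = 2.248.
Difference = 2.248 − 1.433 = 0.815.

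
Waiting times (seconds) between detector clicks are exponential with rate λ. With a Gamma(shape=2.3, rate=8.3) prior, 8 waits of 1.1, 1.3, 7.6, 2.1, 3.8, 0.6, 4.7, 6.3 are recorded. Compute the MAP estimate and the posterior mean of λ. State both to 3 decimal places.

λ_MAP = 0.260, E[λ|data] = 0.288

Σ times = 27.5. Posterior: Gamma(shape = 2.3+8 = 10.3, rate = 8.3+27.5 = 35.8).
Mode = (α−1)/β = 9.3/35.8 = 0.260.
Mean = α/β = 10.3/35.8 = 0.288.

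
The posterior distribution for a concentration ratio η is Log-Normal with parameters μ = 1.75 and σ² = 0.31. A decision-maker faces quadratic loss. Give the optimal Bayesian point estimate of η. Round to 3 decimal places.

6.719

Mode = exp(μ − σ²) = exp(1.44) = 4.221.
Mean = exp(μ + σ²/2) = exp(1.905) = 6.719.
Quadratic loss ⇒ the optimal estimator is the posterior mean.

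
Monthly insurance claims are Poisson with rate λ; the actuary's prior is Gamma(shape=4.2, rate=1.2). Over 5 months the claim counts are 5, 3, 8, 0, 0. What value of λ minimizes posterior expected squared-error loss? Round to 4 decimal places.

3.2581

Σ counts = 16. Posterior: Gamma(shape = 4.2+16 = 20.2, rate = 1.2+5 = 6.2).
Mode = (α−1)/β = 19.2/6.2 = 3.0968.
Mean = α/β = 20.2/6.2 = 3.2581.
Squared-error loss ⇒ the optimal estimator is the posterior mean.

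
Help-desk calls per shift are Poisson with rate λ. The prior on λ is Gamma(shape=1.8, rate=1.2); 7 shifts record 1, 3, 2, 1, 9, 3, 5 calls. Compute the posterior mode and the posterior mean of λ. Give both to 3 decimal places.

Σ counts = 24. Posterior: Gamma(shape = 1.8+24 = 25.8, rate = 1.2+7 = 8.2).
Mode = (α−1)/β = 24.8/8.2 = 3.024.
Mean = α/β = 25.8/8.2 = 3.146.
The posterior is right-skewed, so the mean exceeds the mode.

MAP = 3.024, posterior mean = 3.146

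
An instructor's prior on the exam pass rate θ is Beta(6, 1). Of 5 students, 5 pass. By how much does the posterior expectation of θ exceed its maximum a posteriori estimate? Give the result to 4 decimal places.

-0.0833

Posterior: Beta(6+5, 1+0) = Beta(11, 1).
Since β = 1 ≤ 1 and α > 1, the Beta density is monotone increasing on [0,1]; the mode is at 1.
Mean = 11/(11+1) = 0.9167.
Difference = 0.9167 − 1.0000 = -0.0833.
The mean is pulled below the mode by the posterior's left skew.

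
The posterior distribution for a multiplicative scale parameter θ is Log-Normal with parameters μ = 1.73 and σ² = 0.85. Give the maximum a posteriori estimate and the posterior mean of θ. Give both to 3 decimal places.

MAP = 2.411, posterior mean = 8.628

Mode = exp(μ − σ²) = exp(0.88) = 2.411.
Mean = exp(μ + σ²/2) = exp(2.155) = 8.628.
The posterior is right-skewed, so the mean exceeds the mode.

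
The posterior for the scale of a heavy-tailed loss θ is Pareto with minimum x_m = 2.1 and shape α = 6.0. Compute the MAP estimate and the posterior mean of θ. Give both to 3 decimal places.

The Pareto density is strictly decreasing on [x_m, ∞), so the mode is x_m = 2.100.
Mean = α·x_m/(α−1) = 6.0·2.1/5.0 = 2.520.
The mean is pulled above the mode by the posterior's right skew.

MAP = 2.100, posterior mean = 2.520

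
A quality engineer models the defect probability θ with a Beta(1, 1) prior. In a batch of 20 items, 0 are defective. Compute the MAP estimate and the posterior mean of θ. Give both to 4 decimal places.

MAP = 0.0000, posterior mean = 0.0455

Posterior: Beta(1+0, 1+20) = Beta(1, 21).
Since α = 1 ≤ 1 and β > 1, the Beta density is monotone decreasing on [0,1]; the mode is at 0.
Mean = 1/(1+21) = 0.0455.
Right-skewed posterior ⇒ mode < mean.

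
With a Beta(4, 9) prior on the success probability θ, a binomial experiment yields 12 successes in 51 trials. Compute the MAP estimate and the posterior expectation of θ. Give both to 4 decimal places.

Posterior: Beta(4+12, 9+39) = Beta(16, 48).
Mode = (16−1)/(16+48−2) = 15/62 = 0.2419.
Mean = 16/(16+48) = 16/64 = 0.2500.
The mean is pulled above the mode by the posterior's right skew.

MAP: 0.2419. Posterior mean: 0.2500.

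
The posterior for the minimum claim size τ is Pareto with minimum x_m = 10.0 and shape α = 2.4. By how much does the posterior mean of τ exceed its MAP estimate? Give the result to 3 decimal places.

7.143

The Pareto density is strictly decreasing on [x_m, ∞), so the mode is x_m = 10.000.
Mean = α·x_m/(α−1) = 2.4·10.0/1.4 = 17.143.
Difference = 17.143 − 10.000 = 7.143.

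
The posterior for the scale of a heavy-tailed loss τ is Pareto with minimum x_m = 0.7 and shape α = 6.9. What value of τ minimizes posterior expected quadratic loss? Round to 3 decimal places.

0.819

The Pareto density is strictly decreasing on [x_m, ∞), so the mode is x_m = 0.700.
Mean = α·x_m/(α−1) = 6.9·0.7/5.9 = 0.819.
Quadratic loss ⇒ the optimal estimator is the posterior mean.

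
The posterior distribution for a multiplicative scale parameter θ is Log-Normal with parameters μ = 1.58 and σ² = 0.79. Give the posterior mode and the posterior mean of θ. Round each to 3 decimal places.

Mode = exp(μ − σ²) = exp(0.79) = 2.203.
Mean = exp(μ + σ²/2) = exp(1.975) = 7.207.
Right-skewed posterior ⇒ mode < mean.

MAP: 2.203. Posterior mean: 7.207.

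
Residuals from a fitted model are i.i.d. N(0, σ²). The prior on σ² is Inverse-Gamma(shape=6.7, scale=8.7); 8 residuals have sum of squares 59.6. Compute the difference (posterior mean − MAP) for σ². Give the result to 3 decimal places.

0.678

Posterior: Inverse-Gamma(shape = 6.7+8/2 = 10.7, scale = 8.7+59.6/2 = 38.5).
Mode = β/(α+1) = 38.5/11.7 = 3.291.
Mean = β/(α−1) = 38.5/9.7 = 3.969.
Difference = 3.969 − 3.291 = 0.678.
Right-skewed posterior ⇒ mode < mean.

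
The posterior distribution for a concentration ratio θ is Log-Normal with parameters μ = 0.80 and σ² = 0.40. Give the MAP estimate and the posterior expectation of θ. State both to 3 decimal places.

MAP = 1.492, posterior mean = 2.718

Mode = exp(μ − σ²) = exp(0.40) = 1.492.
Mean = exp(μ + σ²/2) = exp(1.000) = 2.718.
The mean is pulled above the mode by the posterior's right skew.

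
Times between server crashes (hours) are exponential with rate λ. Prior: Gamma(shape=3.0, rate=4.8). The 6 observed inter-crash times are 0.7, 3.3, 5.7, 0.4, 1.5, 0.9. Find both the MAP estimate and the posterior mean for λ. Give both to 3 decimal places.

Σ times = 12.5. Posterior: Gamma(shape = 3.0+6 = 9.0, rate = 4.8+12.5 = 17.3).
Mode = (α−1)/β = 8.0/17.3 = 0.462.
Mean = α/β = 9.0/17.3 = 0.520.

MAP = 0.462; posterior mean = 0.520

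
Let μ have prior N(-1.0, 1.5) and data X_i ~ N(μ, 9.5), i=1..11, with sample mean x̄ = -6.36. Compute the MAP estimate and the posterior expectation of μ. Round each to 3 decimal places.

MAP = -4.402; posterior mean = -4.402

Posterior for μ is Normal. Precision-weighted mean: (1/1.5·-1.0 + 11/9.5·-6.36) / (1/1.5 + 11/9.5) = -4.402.
A Normal posterior is symmetric, so mode = mean.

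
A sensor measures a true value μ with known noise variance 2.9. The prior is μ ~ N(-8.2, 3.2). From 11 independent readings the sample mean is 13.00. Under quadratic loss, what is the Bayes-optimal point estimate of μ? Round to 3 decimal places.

Posterior for μ is Normal. Precision-weighted mean: (1/3.2·-8.2 + 11/2.9·13.00) / (1/3.2 + 11/2.9) = 11.386.
A Normal posterior is symmetric, so mode = mean.
Quadratic loss ⇒ the optimal estimator is the posterior mean.

11.386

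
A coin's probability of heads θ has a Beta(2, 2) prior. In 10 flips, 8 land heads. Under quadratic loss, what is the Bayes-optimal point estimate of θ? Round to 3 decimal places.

0.714

Posterior: Beta(2+8, 2+2) = Beta(10, 4).
Mode = (10−1)/(10+4−2) = 9/12 = 0.750.
Mean = 10/(10+4) = 10/14 = 0.714.
Quadratic loss ⇒ the optimal estimator is the posterior mean.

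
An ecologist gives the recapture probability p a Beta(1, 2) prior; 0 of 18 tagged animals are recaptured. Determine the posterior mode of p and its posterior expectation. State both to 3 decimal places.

Posterior: Beta(1+0, 2+18) = Beta(1, 20).
Since α = 1 ≤ 1 and β > 1, the Beta density is monotone decreasing on [0,1]; the mode is at 0.
Mean = 1/(1+20) = 0.048.
Mean > mode: the posterior has a right tail.

posterior mode = 0.000, posterior expectation = 0.048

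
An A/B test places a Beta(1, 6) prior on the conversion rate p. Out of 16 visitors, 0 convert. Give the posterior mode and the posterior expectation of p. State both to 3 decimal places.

p_MAP = 0.000, E[p|data] = 0.043

Posterior: Beta(1+0, 6+16) = Beta(1, 22).
Since α = 1 ≤ 1 and β > 1, the Beta density is monotone decreasing on [0,1]; the mode is at 0.
Mean = 1/(1+22) = 0.043.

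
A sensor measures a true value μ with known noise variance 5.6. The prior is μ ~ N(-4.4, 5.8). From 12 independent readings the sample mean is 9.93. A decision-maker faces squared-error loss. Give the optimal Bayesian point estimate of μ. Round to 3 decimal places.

8.863

Posterior for μ is Normal. Precision-weighted mean: (1/5.8·-4.4 + 12/5.6·9.93) / (1/5.8 + 12/5.6) = 8.863.
A Normal posterior is symmetric, so mode = mean.
Squared-error loss ⇒ the optimal estimator is the posterior mean.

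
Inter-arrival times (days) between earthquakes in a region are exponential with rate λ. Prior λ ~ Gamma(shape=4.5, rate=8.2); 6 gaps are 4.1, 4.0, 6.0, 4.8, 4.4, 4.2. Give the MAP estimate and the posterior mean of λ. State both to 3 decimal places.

Σ times = 27.5. Posterior: Gamma(shape = 4.5+6 = 10.5, rate = 8.2+27.5 = 35.7).
Mode = (α−1)/β = 9.5/35.7 = 0.266.
Mean = α/β = 10.5/35.7 = 0.294.
Mean > mode: the posterior has a right tail.

MAP = 0.266; posterior mean = 0.294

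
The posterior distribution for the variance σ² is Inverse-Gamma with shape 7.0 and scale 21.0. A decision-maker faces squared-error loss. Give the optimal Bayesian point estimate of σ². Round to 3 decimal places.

Mode = β/(α+1) = 21.0/8.0 = 2.625.
Mean = β/(α−1) = 21.0/6.0 = 3.500.
Squared-error loss ⇒ the optimal estimator is the posterior mean.

3.500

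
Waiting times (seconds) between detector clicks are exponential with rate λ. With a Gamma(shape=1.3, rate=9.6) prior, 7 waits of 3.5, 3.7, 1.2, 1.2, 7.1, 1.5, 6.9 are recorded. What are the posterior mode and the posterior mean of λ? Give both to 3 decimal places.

Σ times = 25.1. Posterior: Gamma(shape = 1.3+7 = 8.3, rate = 9.6+25.1 = 34.7).
Mode = (α−1)/β = 7.3/34.7 = 0.210.
Mean = α/β = 8.3/34.7 = 0.239.
The mean is pulled above the mode by the posterior's right skew.

λ_MAP = 0.210, E[λ|data] = 0.239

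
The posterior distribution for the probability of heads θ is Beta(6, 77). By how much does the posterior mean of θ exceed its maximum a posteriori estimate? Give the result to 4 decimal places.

0.0106

Mode = (6−1)/(6+77−2) = 5/81 = 0.0617.
Mean = 6/(6+77) = 6/83 = 0.0723.
Difference = 0.0723 − 0.0617 = 0.0106.
Mean > mode: the posterior has a right tail.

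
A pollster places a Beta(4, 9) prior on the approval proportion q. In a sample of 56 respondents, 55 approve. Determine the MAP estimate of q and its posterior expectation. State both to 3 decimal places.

q_MAP = 0.866, E[q|data] = 0.855

Posterior: Beta(4+55, 9+1) = Beta(59, 10).
Mode = (59−1)/(59+10−2) = 58/67 = 0.866.
Mean = 59/(59+10) = 59/69 = 0.855.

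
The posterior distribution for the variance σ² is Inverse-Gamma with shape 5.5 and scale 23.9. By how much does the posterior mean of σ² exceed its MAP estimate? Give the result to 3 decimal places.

1.634

Mode = β/(α+1) = 23.9/6.5 = 3.677.
Mean = β/(α−1) = 23.9/4.5 = 5.311.
Difference = 5.311 − 3.677 = 1.634.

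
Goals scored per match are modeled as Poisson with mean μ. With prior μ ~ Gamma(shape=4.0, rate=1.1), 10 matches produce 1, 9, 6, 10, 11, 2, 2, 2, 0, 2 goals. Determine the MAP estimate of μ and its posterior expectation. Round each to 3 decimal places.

μ_MAP = 4.324, E[μ|data] = 4.414

Σ counts = 45. Posterior: Gamma(shape = 4.0+45 = 49.0, rate = 1.1+10 = 11.1).
Mode = (α−1)/β = 48.0/11.1 = 4.324.
Mean = α/β = 49.0/11.1 = 4.414.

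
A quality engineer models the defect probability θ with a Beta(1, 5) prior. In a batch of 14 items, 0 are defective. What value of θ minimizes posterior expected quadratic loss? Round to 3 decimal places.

Posterior: Beta(1+0, 5+14) = Beta(1, 19).
Since α = 1 ≤ 1 and β > 1, the Beta density is monotone decreasing on [0,1]; the mode is at 0.
Mean = 1/(1+19) = 0.050.
Quadratic loss ⇒ the optimal estimator is the posterior mean.

0.050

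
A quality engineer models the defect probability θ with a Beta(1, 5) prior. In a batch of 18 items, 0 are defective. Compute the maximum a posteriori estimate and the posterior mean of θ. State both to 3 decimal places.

MAP = 0.000, posterior mean = 0.042

Posterior: Beta(1+0, 5+18) = Beta(1, 23).
Since α = 1 ≤ 1 and β > 1, the Beta density is monotone decreasing on [0,1]; the mode is at 0.
Mean = 1/(1+23) = 0.042.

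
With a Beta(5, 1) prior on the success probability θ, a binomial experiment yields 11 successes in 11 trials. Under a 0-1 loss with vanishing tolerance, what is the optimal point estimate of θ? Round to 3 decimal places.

Posterior: Beta(5+11, 1+0) = Beta(16, 1).
Since β = 1 ≤ 1 and α > 1, the Beta density is monotone increasing on [0,1]; the mode is at 1.
Mean = 16/(16+1) = 0.941.
This is the posterior mode — the MAP estimate.

1.000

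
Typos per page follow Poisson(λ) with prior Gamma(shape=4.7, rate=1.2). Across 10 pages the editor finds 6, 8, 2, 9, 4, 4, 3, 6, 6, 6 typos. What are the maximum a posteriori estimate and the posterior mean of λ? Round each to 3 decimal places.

MAP = 5.152; posterior mean = 5.241

Σ counts = 54. Posterior: Gamma(shape = 4.7+54 = 58.7, rate = 1.2+10 = 11.2).
Mode = (α−1)/β = 57.7/11.2 = 5.152.
Mean = α/β = 58.7/11.2 = 5.241.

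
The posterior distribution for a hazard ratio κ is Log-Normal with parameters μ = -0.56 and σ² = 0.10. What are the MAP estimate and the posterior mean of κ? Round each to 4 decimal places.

Mode = exp(μ − σ²) = exp(-0.66) = 0.5169.
Mean = exp(μ + σ²/2) = exp(-0.510) = 0.6005.
The posterior is right-skewed, so the mean exceeds the mode.

MAP estimate = 0.5169, posterior mean = 0.6005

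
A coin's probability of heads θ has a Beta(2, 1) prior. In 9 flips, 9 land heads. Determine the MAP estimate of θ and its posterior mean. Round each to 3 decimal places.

Posterior: Beta(2+9, 1+0) = Beta(11, 1).
Since β = 1 ≤ 1 and α > 1, the Beta density is monotone increasing on [0,1]; the mode is at 1.
Mean = 11/(11+1) = 0.917.

MAP: 1.000. Posterior mean: 0.917.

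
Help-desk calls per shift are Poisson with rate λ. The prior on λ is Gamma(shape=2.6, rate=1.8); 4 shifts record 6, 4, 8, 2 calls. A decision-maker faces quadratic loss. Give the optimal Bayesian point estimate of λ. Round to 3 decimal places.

Σ counts = 20. Posterior: Gamma(shape = 2.6+20 = 22.6, rate = 1.8+4 = 5.8).
Mode = (α−1)/β = 21.6/5.8 = 3.724.
Mean = α/β = 22.6/5.8 = 3.897.
Quadratic loss ⇒ the optimal estimator is the posterior mean.

3.897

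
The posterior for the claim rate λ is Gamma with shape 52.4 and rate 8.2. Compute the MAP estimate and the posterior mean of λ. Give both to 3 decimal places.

λ_MAP = 6.268, E[λ|data] = 6.390

Mode = (α−1)/β = 51.4/8.2 = 6.268.
Mean = α/β = 52.4/8.2 = 6.390.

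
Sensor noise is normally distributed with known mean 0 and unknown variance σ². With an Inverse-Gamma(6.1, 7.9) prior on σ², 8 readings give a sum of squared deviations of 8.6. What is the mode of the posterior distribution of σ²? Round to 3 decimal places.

1.099

Posterior: Inverse-Gamma(shape = 6.1+8/2 = 10.1, scale = 7.9+8.6/2 = 12.2).
Mode = β/(α+1) = 12.2/11.1 = 1.099.
Mean = β/(α−1) = 12.2/9.1 = 1.341.
This is the posterior mode — the MAP estimate.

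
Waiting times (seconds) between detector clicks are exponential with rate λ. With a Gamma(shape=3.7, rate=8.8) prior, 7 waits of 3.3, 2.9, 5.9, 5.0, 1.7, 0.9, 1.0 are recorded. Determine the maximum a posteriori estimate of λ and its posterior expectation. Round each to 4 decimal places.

Σ times = 20.7. Posterior: Gamma(shape = 3.7+7 = 10.7, rate = 8.8+20.7 = 29.5).
Mode = (α−1)/β = 9.7/29.5 = 0.3288.
Mean = α/β = 10.7/29.5 = 0.3627.

maximum a posteriori estimate = 0.3288, posterior expectation = 0.3627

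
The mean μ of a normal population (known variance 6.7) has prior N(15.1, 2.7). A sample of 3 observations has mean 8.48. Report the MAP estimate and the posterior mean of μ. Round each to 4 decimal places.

MAP = 11.4769; posterior mean = 11.4769

Posterior for μ is Normal. Precision-weighted mean: (1/2.7·15.1 + 3/6.7·8.48) / (1/2.7 + 3/6.7) = 11.4769.
A Normal posterior is symmetric, so mode = mean.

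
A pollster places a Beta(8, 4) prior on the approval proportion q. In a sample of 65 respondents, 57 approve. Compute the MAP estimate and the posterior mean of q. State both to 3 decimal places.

MAP = 0.853; posterior mean = 0.844

Posterior: Beta(8+57, 4+8) = Beta(65, 12).
Mode = (65−1)/(65+12−2) = 64/75 = 0.853.
Mean = 65/(65+12) = 65/77 = 0.844.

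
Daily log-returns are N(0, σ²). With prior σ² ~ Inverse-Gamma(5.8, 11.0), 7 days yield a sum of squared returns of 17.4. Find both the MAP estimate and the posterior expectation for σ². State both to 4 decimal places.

Posterior: Inverse-Gamma(shape = 5.8+7/2 = 9.3, scale = 11.0+17.4/2 = 19.7).
Mode = β/(α+1) = 19.7/10.3 = 1.9126.
Mean = β/(α−1) = 19.7/8.3 = 2.3735.
The mean is pulled above the mode by the posterior's right skew.

MAP = 1.9126; posterior mean = 2.3735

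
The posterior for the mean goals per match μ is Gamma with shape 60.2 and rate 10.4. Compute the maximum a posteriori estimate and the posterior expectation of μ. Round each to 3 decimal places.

Mode = (α−1)/β = 59.2/10.4 = 5.692.
Mean = α/β = 60.2/10.4 = 5.788.

MAP: 5.692. Posterior mean: 5.788.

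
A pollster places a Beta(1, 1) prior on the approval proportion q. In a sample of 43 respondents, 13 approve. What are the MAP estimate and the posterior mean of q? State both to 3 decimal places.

MAP = 0.302; posterior mean = 0.311

Posterior: Beta(1+13, 1+30) = Beta(14, 31).
Mode = (14−1)/(14+31−2) = 13/43 = 0.302.
With a flat prior the MAP equals the MLE, 13/43.
Mean = 14/(14+31) = 14/45 = 0.311.
Mean > mode: the posterior has a right tail.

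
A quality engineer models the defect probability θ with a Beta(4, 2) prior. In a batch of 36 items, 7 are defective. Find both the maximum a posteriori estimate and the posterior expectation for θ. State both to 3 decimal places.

Posterior: Beta(4+7, 2+29) = Beta(11, 31).
Mode = (11−1)/(11+31−2) = 10/40 = 0.250.
Mean = 11/(11+31) = 11/42 = 0.262.
The mean is pulled above the mode by the posterior's right skew.

MAP = 0.250; posterior mean = 0.262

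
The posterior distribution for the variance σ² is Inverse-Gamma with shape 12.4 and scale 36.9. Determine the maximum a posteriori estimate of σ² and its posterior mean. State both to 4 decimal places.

MAP: 2.7537. Posterior mean: 3.2368.

Mode = β/(α+1) = 36.9/13.4 = 2.7537.
Mean = β/(α−1) = 36.9/11.4 = 3.2368.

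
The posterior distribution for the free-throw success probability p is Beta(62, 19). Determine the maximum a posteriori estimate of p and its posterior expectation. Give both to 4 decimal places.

maximum a posteriori estimate = 0.7722, posterior expectation = 0.7654

Mode = (62−1)/(62+19−2) = 61/79 = 0.7722.
Mean = 62/(62+19) = 62/81 = 0.7654.
Left-skewed posterior ⇒ mean < mode.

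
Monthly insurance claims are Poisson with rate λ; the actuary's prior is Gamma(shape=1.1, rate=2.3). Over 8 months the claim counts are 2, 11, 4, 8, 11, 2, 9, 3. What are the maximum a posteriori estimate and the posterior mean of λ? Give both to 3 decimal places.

MAP: 4.864. Posterior mean: 4.961.

Σ counts = 50. Posterior: Gamma(shape = 1.1+50 = 51.1, rate = 2.3+8 = 10.3).
Mode = (α−1)/β = 50.1/10.3 = 4.864.
Mean = α/β = 51.1/10.3 = 4.961.
The mean is pulled above the mode by the posterior's right skew.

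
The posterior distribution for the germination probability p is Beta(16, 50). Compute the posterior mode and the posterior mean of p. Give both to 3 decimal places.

MAP: 0.234. Posterior mean: 0.242.

Mode = (16−1)/(16+50−2) = 15/64 = 0.234.
Mean = 16/(16+50) = 16/66 = 0.242.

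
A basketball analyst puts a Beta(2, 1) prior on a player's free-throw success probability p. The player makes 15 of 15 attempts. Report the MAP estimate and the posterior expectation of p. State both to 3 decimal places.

MAP estimate = 1.000, posterior expectation = 0.944

Posterior: Beta(2+15, 1+0) = Beta(17, 1).
Since β = 1 ≤ 1 and α > 1, the Beta density is monotone increasing on [0,1]; the mode is at 1.
Mean = 17/(17+1) = 0.944.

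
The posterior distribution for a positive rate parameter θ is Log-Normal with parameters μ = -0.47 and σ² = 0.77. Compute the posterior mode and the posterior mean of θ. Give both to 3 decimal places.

θ_MAP = 0.289, E[θ|data] = 0.919

Mode = exp(μ − σ²) = exp(-1.24) = 0.289.
Mean = exp(μ + σ²/2) = exp(-0.085) = 0.919.
The posterior is right-skewed, so the mean exceeds the mode.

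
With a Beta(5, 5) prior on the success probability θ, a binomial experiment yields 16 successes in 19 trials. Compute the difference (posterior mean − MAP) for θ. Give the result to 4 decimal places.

Posterior: Beta(5+16, 5+3) = Beta(21, 8).
Mode = (21−1)/(21+8−2) = 20/27 = 0.7407.
Mean = 21/(21+8) = 21/29 = 0.7241.
Difference = 0.7241 − 0.7407 = -0.0166.
Mode > mean: the posterior has a left tail.

-0.0166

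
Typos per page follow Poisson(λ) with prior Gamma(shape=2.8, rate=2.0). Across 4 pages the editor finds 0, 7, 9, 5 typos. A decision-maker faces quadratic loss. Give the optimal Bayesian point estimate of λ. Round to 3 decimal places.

3.967

Σ counts = 21. Posterior: Gamma(shape = 2.8+21 = 23.8, rate = 2.0+4 = 6.0).
Mode = (α−1)/β = 22.8/6.0 = 3.800.
Mean = α/β = 23.8/6.0 = 3.967.
Quadratic loss ⇒ the optimal estimator is the posterior mean.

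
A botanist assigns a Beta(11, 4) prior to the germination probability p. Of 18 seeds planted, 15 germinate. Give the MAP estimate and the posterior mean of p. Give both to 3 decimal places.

Posterior: Beta(11+15, 4+3) = Beta(26, 7).
Mode = (26−1)/(26+7−2) = 25/31 = 0.806.
Mean = 26/(26+7) = 26/33 = 0.788.

MAP = 0.806; posterior mean = 0.788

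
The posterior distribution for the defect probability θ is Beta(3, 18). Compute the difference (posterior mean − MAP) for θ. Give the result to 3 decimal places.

Mode = (3−1)/(3+18−2) = 2/19 = 0.105.
Mean = 3/(3+18) = 3/21 = 0.143.
Difference = 0.143 − 0.105 = 0.038.
Right-skewed posterior ⇒ mode < mean.

0.038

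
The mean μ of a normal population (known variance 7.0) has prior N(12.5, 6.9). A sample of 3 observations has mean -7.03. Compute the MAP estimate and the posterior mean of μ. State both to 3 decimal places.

Posterior for μ is Normal. Precision-weighted mean: (1/6.9·12.5 + 3/7.0·-7.03) / (1/6.9 + 3/7.0) = -2.095.
A Normal posterior is symmetric, so mode = mean.

μ_MAP = -2.095, E[μ|data] = -2.095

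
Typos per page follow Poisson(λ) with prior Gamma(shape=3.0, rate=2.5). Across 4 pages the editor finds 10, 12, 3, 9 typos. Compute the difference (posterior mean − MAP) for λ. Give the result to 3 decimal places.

0.154

Σ counts = 34. Posterior: Gamma(shape = 3.0+34 = 37.0, rate = 2.5+4 = 6.5).
Mode = (α−1)/β = 36.0/6.5 = 5.538.
Mean = α/β = 37.0/6.5 = 5.692.
Difference = 5.692 − 5.538 = 0.154.
Mean > mode: the posterior has a right tail.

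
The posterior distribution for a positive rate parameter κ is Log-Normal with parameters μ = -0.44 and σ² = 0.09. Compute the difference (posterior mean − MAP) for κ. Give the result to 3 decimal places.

Mode = exp(μ − σ²) = exp(-0.53) = 0.589.
Mean = exp(μ + σ²/2) = exp(-0.395) = 0.674.
Difference = 0.674 − 0.589 = 0.085.

0.085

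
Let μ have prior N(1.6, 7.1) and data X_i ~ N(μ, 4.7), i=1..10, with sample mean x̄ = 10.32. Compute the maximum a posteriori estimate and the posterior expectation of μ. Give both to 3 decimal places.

μ_MAP = 9.779, E[μ|data] = 9.779

Posterior for μ is Normal. Precision-weighted mean: (1/7.1·1.6 + 10/4.7·10.32) / (1/7.1 + 10/4.7) = 9.779.
A Normal posterior is symmetric, so mode = mean.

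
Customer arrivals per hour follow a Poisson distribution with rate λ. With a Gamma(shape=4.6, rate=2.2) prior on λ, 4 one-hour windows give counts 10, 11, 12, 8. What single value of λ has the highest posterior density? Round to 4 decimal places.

7.1935

Σ counts = 41. Posterior: Gamma(shape = 4.6+41 = 45.6, rate = 2.2+4 = 6.2).
Mode = (α−1)/β = 44.6/6.2 = 7.1935.
Mean = α/β = 45.6/6.2 = 7.3548.
This is the posterior mode — the MAP estimate.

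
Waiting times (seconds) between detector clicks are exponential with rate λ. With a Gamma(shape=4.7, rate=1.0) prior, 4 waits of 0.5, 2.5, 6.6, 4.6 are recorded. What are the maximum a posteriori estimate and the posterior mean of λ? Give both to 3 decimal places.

MAP = 0.507, posterior mean = 0.572

Σ times = 14.2. Posterior: Gamma(shape = 4.7+4 = 8.7, rate = 1.0+14.2 = 15.2).
Mode = (α−1)/β = 7.7/15.2 = 0.507.
Mean = α/β = 8.7/15.2 = 0.572.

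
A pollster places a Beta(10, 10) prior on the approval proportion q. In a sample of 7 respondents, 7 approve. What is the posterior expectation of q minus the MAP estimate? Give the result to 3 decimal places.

Posterior: Beta(10+7, 10+0) = Beta(17, 10).
Mode = (17−1)/(17+10−2) = 16/25 = 0.640.
Mean = 17/(17+10) = 17/27 = 0.630.
Difference = 0.630 − 0.640 = -0.010.

-0.010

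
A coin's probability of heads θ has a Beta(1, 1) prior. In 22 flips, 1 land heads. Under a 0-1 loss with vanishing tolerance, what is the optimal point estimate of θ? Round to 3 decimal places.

Posterior: Beta(1+1, 1+21) = Beta(2, 22).
Mode = (2−1)/(2+22−2) = 1/22 = 0.045.
Mean = 2/(2+22) = 2/24 = 0.083.
This is the posterior mode — the MAP estimate.

0.045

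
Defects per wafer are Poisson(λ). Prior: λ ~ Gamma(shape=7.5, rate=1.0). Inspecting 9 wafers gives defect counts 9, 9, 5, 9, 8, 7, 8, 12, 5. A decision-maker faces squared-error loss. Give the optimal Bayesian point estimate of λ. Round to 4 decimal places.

7.9500

Σ counts = 72. Posterior: Gamma(shape = 7.5+72 = 79.5, rate = 1.0+9 = 10.0).
Mode = (α−1)/β = 78.5/10.0 = 7.8500.
Mean = α/β = 79.5/10.0 = 7.9500.
Squared-error loss ⇒ the optimal estimator is the posterior mean.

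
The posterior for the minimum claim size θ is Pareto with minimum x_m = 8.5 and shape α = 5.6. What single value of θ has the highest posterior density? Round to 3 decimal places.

The Pareto density is strictly decreasing on [x_m, ∞), so the mode is x_m = 8.500.
Mean = α·x_m/(α−1) = 5.6·8.5/4.6 = 10.348.
This is the posterior mode — the MAP estimate.

8.500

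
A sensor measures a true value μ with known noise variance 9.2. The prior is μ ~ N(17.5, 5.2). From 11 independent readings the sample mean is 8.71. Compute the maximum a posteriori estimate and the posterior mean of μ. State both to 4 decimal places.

Posterior for μ is Normal. Precision-weighted mean: (1/5.2·17.5 + 11/9.2·8.71) / (1/5.2 + 11/9.2) = 9.9279.
A Normal posterior is symmetric, so mode = mean.

MAP = 9.9279, posterior mean = 9.9279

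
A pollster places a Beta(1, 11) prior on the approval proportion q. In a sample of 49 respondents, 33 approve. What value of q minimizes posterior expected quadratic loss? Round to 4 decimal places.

Posterior: Beta(1+33, 11+16) = Beta(34, 27).
Mode = (34−1)/(34+27−2) = 33/59 = 0.5593.
Mean = 34/(34+27) = 34/61 = 0.5574.
Quadratic loss ⇒ the optimal estimator is the posterior mean.

0.5574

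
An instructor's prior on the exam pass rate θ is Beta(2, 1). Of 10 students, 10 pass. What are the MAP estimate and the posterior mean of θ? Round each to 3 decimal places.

Posterior: Beta(2+10, 1+0) = Beta(12, 1).
Since β = 1 ≤ 1 and α > 1, the Beta density is monotone increasing on [0,1]; the mode is at 1.
Mean = 12/(12+1) = 0.923.
The mean is pulled below the mode by the posterior's left skew.

θ_MAP = 1.000, E[θ|data] = 0.923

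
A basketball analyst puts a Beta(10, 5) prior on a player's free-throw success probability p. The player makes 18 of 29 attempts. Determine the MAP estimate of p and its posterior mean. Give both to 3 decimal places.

p_MAP = 0.643, E[p|data] = 0.636

Posterior: Beta(10+18, 5+11) = Beta(28, 16).
Mode = (28−1)/(28+16−2) = 27/42 = 0.643.
Mean = 28/(28+16) = 28/44 = 0.636.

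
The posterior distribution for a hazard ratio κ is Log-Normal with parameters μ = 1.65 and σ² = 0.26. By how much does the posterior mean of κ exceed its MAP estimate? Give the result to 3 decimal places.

Mode = exp(μ − σ²) = exp(1.39) = 4.015.
Mean = exp(μ + σ²/2) = exp(1.780) = 5.930.
Difference = 5.930 − 4.015 = 1.915.
The posterior is right-skewed, so the mean exceeds the mode.

1.915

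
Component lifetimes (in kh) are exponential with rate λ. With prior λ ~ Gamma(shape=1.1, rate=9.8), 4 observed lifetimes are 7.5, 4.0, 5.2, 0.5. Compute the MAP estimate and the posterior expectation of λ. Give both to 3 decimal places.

Σ times = 17.2. Posterior: Gamma(shape = 1.1+4 = 5.1, rate = 9.8+17.2 = 27.0).
Mode = (α−1)/β = 4.1/27.0 = 0.152.
Mean = α/β = 5.1/27.0 = 0.189.

λ_MAP = 0.152, E[λ|data] = 0.189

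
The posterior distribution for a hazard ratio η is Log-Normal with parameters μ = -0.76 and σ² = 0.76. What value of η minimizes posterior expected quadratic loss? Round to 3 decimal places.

0.684

Mode = exp(μ − σ²) = exp(-1.52) = 0.219.
Mean = exp(μ + σ²/2) = exp(-0.380) = 0.684.
Quadratic loss ⇒ the optimal estimator is the posterior mean.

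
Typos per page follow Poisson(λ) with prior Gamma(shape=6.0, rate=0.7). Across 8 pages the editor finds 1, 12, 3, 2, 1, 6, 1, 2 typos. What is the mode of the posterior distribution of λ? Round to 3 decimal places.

Σ counts = 28. Posterior: Gamma(shape = 6.0+28 = 34.0, rate = 0.7+8 = 8.7).
Mode = (α−1)/β = 33.0/8.7 = 3.793.
Mean = α/β = 34.0/8.7 = 3.908.
This is the posterior mode — the MAP estimate.

3.793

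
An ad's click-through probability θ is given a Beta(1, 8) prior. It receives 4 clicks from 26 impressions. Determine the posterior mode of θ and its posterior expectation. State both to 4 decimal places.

Posterior: Beta(1+4, 8+22) = Beta(5, 30).
Mode = (5−1)/(5+30−2) = 4/33 = 0.1212.
Mean = 5/(5+30) = 5/35 = 0.1429.

MAP = 0.1212, posterior mean = 0.1429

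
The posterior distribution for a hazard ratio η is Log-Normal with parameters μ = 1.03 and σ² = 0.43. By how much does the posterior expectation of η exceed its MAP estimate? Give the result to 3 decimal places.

Mode = exp(μ − σ²) = exp(0.60) = 1.822.
Mean = exp(μ + σ²/2) = exp(1.245) = 3.473.
Difference = 3.473 − 1.822 = 1.651.
The posterior is right-skewed, so the mean exceeds the mode.

1.651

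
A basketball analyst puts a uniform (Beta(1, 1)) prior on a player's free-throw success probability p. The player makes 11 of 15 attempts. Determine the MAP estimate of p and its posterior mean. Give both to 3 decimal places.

MAP = 0.733, posterior mean = 0.706

Posterior: Beta(1+11, 1+4) = Beta(12, 5).
Mode = (12−1)/(12+5−2) = 11/15 = 0.733.
With a flat prior the MAP equals the MLE, 11/15.
Mean = 12/(12+5) = 12/17 = 0.706.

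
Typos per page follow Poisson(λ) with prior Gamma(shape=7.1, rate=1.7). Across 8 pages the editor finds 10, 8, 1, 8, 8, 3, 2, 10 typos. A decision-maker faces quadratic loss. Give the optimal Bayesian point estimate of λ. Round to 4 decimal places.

5.8866

Σ counts = 50. Posterior: Gamma(shape = 7.1+50 = 57.1, rate = 1.7+8 = 9.7).
Mode = (α−1)/β = 56.1/9.7 = 5.7835.
Mean = α/β = 57.1/9.7 = 5.8866.
Quadratic loss ⇒ the optimal estimator is the posterior mean.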